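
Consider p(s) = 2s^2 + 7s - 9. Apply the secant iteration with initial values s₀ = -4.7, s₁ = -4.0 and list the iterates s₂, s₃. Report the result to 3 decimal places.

p(-4.7) = 2.28000, p(-4.0) = -5.00000
s₂ = -4.00000 − (-5.00000)·(-4.00000 − (-4.70000)) / (-5.00000 − 2.28000) = -4.00000 − (-3.50000)/(-7.28000) = -4.48077
p(-4.48077) = -0.21080
s₃ = -4.48077 − (-0.21080)·(-4.48077 − (-4.00000)) / (-0.21080 − (-5.00000)) = -4.48077 − (0.10135)/(4.78920) = -4.50193

-4.481, -4.502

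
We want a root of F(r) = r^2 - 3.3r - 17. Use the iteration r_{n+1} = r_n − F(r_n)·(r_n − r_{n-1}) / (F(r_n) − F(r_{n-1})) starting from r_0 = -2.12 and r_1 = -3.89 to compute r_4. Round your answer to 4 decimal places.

F(-2.12) = -5.509600, F(-3.89) = 10.969100
r_2 = -3.890000 − 10.969100·(-3.890000 − (-2.120000)) / (10.969100 − (-5.509600)) = -3.890000 − (-19.415307)/(16.478700) = -2.711794
F(-2.711794) = -0.697255
r_3 = -2.711794 − (-0.697255)·(-2.711794 − (-3.890000)) / (-0.697255 − 10.969100) = -2.711794 − (-0.821510)/(-11.666355) = -2.782211
F(-2.782211) = -0.078007
r_4 = -2.782211 − (-0.078007)·(-2.782211 − (-2.711794)) / (-0.078007 − (-0.697255)) = -2.782211 − (0.005493)/(0.619248) = -2.791081

-2.7911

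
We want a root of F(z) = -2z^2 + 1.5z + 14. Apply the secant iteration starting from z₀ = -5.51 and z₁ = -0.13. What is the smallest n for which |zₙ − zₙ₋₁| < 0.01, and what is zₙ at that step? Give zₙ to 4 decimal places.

n = 7, zₙ = -2.2972

F(-5.51) = -54.985200, F(-0.13) = 13.771200
z₂ = -0.130000 − 13.771200·(5.380000)/(68.756400) = -1.207559;  |Δ| = 1.077559
F(-1.207559) = 9.272266
z₃ = -1.207559 − 9.272266·(-1.077559)/(-4.498934) = -3.428398;  |Δ| = 2.220840
F(-3.428398) = -14.650427
z₄ = -3.428398 − (-14.650427)·(-2.220840)/(-23.922693) = -2.068340;  |Δ| = 1.360058
F(-2.068340) = 2.341426
z₅ = -2.068340 − 2.341426·(1.360058)/(16.991853) = -2.255752;  |Δ| = 0.187412
F(-2.255752) = 0.439536
z₆ = -2.255752 − 0.439536·(-0.187412)/(-1.901890) = -2.299064;  |Δ| = 0.043312
F(-2.299064) = -0.019986
z₇ = -2.299064 − (-0.019986)·(-0.043312)/(-0.459522) = -2.297180;  |Δ| = 0.001884
|z₇ − z₆| = 0.001884 < 0.01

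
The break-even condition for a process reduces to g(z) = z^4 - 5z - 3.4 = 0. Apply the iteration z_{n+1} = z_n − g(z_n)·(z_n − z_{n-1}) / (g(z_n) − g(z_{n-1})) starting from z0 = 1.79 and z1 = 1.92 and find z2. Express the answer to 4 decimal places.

1.8913

g(1.79) = -2.083743, g(1.92) = 0.589545
z2 = 1.920000 − 0.589545·(1.920000 − 1.790000) / (0.589545 − (-2.083743)) = 1.920000 − (0.076641)/(2.673288) = 1.891331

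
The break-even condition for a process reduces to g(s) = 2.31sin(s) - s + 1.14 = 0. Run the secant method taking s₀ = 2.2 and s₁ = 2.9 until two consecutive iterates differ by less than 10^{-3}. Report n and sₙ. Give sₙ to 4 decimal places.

g(2.2) = 0.807627, g(2.9) = -1.207334
s₂ = 2.900000 − (-1.207334)·(0.700000)/(-2.014961) = 2.480571;  |Δ| = 0.419429
g(2.480571) = 0.077594
s₃ = 2.480571 − 0.077594·(-0.419429)/(1.284928) = 2.505899;  |Δ| = 0.025328
g(2.505899) = 0.005631
s₄ = 2.505899 − 0.005631·(0.025328)/(-0.071963) = 2.507881;  |Δ| = 0.001982
g(2.507881) = -0.000038
s₅ = 2.507881 − (-0.000038)·(0.001982)/(-0.005668) = 2.507868;  |Δ| = 0.000013
|s₅ − s₄| = 0.000013 < 10^{-3}

n = 5, sₙ = 2.5079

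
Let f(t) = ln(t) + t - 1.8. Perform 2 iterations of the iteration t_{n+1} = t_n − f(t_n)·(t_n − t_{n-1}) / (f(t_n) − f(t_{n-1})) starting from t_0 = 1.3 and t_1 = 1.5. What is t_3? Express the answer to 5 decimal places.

1.43725

f(1.3) = -0.2376357, f(1.5) = 0.1054651
t_2 = 1.5000000 − 0.1054651·(1.5000000 − 1.3000000) / (0.1054651 − (-0.2376357)) = 1.5000000 − (0.0210930)/(0.3431008) = 1.4385224
f(1.4385224) = 0.0021388
t_3 = 1.4385224 − 0.0021388·(1.4385224 − 1.5000000) / (0.0021388 − 0.1054651) = 1.4385224 − (-0.0001315)/(-0.1033263) = 1.4372498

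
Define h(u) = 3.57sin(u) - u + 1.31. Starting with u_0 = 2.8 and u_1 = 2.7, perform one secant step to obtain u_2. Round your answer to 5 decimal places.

h(2.8) = -0.2940923, h(2.7) = 0.1357462
u_2 = 2.7000000 − 0.1357462·(2.7000000 − 2.8000000) / (0.1357462 − (-0.2940923)) = 2.7000000 − (-0.0135746)/(0.4298385) = 2.7315807

2.73158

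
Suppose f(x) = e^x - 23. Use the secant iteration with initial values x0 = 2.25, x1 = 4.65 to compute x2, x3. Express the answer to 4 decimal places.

f(2.25) = -13.512264, f(4.65) = 81.584986
x2 = 4.650000 − 81.584986·(4.650000 − 2.250000) / (81.584986 − (-13.512264)) = 4.650000 − (195.803965)/(95.097250) = 2.591013
f(2.591013) = -9.656714
x3 = 2.591013 − (-9.656714)·(2.591013 − 4.650000) / (-9.656714 − 81.584986) = 2.591013 − (19.883044)/(-91.241699) = 2.808930

2.5910, 2.8089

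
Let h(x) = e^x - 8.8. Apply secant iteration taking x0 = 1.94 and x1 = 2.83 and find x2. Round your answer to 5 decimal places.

2.10409

h(1.94) = -1.8412490, h(2.83) = 8.1454608
x2 = 2.8300000 − 8.1454608·(2.8300000 − 1.9400000) / (8.1454608 − (-1.8412490)) = 2.8300000 − (7.2494601)/(9.9867099) = 2.1040892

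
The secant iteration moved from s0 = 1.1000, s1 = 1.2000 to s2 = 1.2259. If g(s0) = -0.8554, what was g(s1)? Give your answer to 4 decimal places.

The secant line through (1.1000, -0.8554) and (1.2000, g(s1)) crosses zero at s2 = 1.2259.
So (1.1000, -0.8554), (1.2000, g(s1)), (1.2259, 0) are collinear:
g(s1) = -0.8554 · (1.2000 − 1.2259) / (1.1000 − 1.2259) = -0.8554 · (-0.025900)/(-0.125900) = -0.175972

-0.1760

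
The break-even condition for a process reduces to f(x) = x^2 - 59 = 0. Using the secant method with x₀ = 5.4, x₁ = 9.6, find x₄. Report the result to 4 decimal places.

7.6818

f(5.4) = -29.840000, f(9.6) = 33.160000
x₂ = 9.600000 − 33.160000·(9.600000 − 5.400000) / (33.160000 − (-29.840000)) = 9.600000 − (139.272000)/(63.000000) = 7.389333
f(7.389333) = -4.397753
x₃ = 7.389333 − (-4.397753)·(7.389333 − 9.600000) / (-4.397753 − 33.160000) = 7.389333 − (9.721966)/(-37.557753) = 7.648187
f(7.648187) = -0.505234
x₄ = 7.648187 − (-0.505234)·(7.648187 − 7.389333) / (-0.505234 − (-4.397753)) = 7.648187 − (-0.130782)/(3.892519) = 7.681785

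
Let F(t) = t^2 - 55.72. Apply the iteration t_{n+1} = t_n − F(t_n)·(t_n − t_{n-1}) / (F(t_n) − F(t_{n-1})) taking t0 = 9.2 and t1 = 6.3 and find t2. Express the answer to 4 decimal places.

F(9.2) = 28.920000, F(6.3) = -16.030000
t2 = 6.300000 − (-16.030000)·(6.300000 − 9.200000) / (-16.030000 − 28.920000) = 6.300000 − (46.487000)/(-44.950000) = 7.334194

7.3342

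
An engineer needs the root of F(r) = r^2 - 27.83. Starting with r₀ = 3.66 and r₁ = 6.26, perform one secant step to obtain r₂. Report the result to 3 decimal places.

5.115

F(3.66) = -14.43440, F(6.26) = 11.35760
r₂ = 6.26000 − 11.35760·(6.26000 − 3.66000) / (11.35760 − (-14.43440)) = 6.26000 − (29.52976)/(25.79200) = 5.11508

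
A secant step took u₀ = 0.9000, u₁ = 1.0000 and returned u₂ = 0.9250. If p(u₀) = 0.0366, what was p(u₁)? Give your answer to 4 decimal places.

The secant line through (0.9000, 0.0366) and (1.0000, p(u₁)) crosses zero at u₂ = 0.9250.
So (0.9000, 0.0366), (1.0000, p(u₁)), (0.9250, 0) are collinear:
p(u₁) = 0.0366 · (1.0000 − 0.9250) / (0.9000 − 0.9250) = 0.0366 · (0.075000)/(-0.025000) = -0.109800

-0.1098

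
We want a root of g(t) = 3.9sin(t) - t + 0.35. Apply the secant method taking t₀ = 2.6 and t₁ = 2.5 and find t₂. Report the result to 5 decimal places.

g(2.6) = -0.2395446, g(2.5) = 0.1840414
t₂ = 2.5000000 − 0.1840414·(2.5000000 − 2.6000000) / (0.1840414 − (-0.2395446)) = 2.5000000 − (-0.0184041)/(0.4235860) = 2.5434484

2.54345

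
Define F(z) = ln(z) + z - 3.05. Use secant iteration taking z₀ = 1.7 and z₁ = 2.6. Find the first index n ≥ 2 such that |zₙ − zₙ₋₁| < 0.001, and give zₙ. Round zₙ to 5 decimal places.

n = 4, zₙ = 2.24244

F(1.7) = -0.8193717, F(2.6) = 0.5055114
z₂ = 2.6000000 − 0.5055114·(0.9000000)/(1.3248832) = 2.2566035;  |Δ| = 0.3433965
F(2.2566035) = 0.0204643
z₃ = 2.2566035 − 0.0204643·(-0.3433965)/(-0.4850472) = 2.2421155;  |Δ| = 0.0144880
F(2.2421155) = -0.0004647
z₄ = 2.2421155 − (-0.0004647)·(-0.0144880)/(-0.0209289) = 2.2424372;  |Δ| = 0.0003217
|z₄ − z₃| = 0.0003217 < 0.001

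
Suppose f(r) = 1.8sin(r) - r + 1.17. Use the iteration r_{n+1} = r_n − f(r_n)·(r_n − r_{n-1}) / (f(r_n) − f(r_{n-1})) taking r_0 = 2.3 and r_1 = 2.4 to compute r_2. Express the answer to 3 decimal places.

2.394

f(2.3) = 0.21227, f(2.4) = -0.01417
r_2 = 2.40000 − (-0.01417)·(2.40000 − 2.30000) / (-0.01417 − 0.21227) = 2.40000 − (-0.00142)/(-0.22644) = 2.39374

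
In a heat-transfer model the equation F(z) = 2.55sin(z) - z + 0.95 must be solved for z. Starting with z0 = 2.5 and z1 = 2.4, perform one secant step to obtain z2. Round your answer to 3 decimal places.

F(2.5) = -0.02390, F(2.4) = 0.27243
z2 = 2.40000 − 0.27243·(2.40000 − 2.50000) / (0.27243 − (-0.02390)) = 2.40000 − (-0.02724)/(0.29633) = 2.49194

2.492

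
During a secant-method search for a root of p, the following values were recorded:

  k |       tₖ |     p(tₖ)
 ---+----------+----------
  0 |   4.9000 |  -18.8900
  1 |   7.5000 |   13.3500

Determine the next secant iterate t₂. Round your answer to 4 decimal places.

6.4234

t₂ = 7.5000 − 13.3500·(7.5000 − 4.9000) / (13.3500 − (-18.8900))
   = 7.5000 − (34.710000)/(32.240000) = 6.423387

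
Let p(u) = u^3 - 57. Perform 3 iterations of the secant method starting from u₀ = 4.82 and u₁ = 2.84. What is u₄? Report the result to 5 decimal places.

3.84292

p(4.82) = 54.9801680, p(2.84) = -34.0936960
u₂ = 2.8400000 − (-34.0936960)·(2.8400000 − 4.8200000) / (-34.0936960 − 54.9801680) = 2.8400000 − (67.5055181)/(-89.0738640) = 3.5978600
p(3.5978600) = -10.4271540
u₃ = 3.5978600 − (-10.4271540)·(3.5978600 − 2.8400000) / (-10.4271540 − (-34.0936960)) = 3.5978600 − (-7.9023228)/(23.6665420) = 3.9317627
p(3.9317627) = 3.7801687
u₄ = 3.9317627 − 3.7801687·(3.9317627 − 3.5978600) / (3.7801687 − (-10.4271540)) = 3.9317627 − (1.2622086)/(14.2073226) = 3.8429206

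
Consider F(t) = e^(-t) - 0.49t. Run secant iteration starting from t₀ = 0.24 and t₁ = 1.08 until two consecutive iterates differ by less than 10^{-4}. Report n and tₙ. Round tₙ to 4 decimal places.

n = 5, tₙ = 0.8619

F(0.24) = 0.669028, F(1.08) = -0.189604
t₂ = 1.080000 − (-0.189604)·(0.840000)/(-0.858632) = 0.894510;  |Δ| = 0.185490
F(0.894510) = -0.029502
t₃ = 0.894510 − (-0.029502)·(-0.185490)/(0.160102) = 0.860330;  |Δ| = 0.034180
F(0.860330) = 0.001461
t₄ = 0.860330 − 0.001461·(-0.034180)/(0.030963) = 0.861943;  |Δ| = 0.001613
F(0.861943) = -0.000011
t₅ = 0.861943 − (-0.000011)·(0.001613)/(-0.001472) = 0.861931;  |Δ| = 0.000012
|t₅ − t₄| = 0.000012 < 10^{-4}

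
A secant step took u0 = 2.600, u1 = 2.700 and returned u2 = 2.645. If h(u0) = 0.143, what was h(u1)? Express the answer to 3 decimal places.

-0.175

The secant line through (2.600, 0.143) and (2.700, h(u1)) crosses zero at u2 = 2.645.
So (2.600, 0.143), (2.700, h(u1)), (2.645, 0) are collinear:
h(u1) = 0.143 · (2.700 − 2.645) / (2.600 − 2.645) = 0.143 · (0.05500)/(-0.04500) = -0.17478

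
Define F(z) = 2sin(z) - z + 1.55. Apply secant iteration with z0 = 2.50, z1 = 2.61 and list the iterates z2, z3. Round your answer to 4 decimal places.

2.5927, 2.5930

F(2.50) = 0.246944, F(2.61) = -0.046186
z2 = 2.610000 − (-0.046186)·(2.610000 − 2.500000) / (-0.046186 − 0.246944) = 2.610000 − (-0.005080)/(-0.293131) = 2.592668
F(2.592668) = 0.000872
z3 = 2.592668 − 0.000872·(2.592668 − 2.610000) / (0.000872 − (-0.046186)) = 2.592668 − (-0.000015)/(0.047058) = 2.592989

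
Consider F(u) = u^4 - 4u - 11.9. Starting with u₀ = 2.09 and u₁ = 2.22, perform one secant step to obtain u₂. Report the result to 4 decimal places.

F(2.09) = -1.179702, F(2.22) = 3.509127
u₂ = 2.220000 − 3.509127·(2.220000 − 2.090000) / (3.509127 − (-1.179702)) = 2.220000 − (0.456186)/(4.688829) = 2.122708

2.1227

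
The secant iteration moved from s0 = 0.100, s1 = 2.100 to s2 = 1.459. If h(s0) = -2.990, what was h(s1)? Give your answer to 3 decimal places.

The secant line through (0.100, -2.990) and (2.100, h(s1)) crosses zero at s2 = 1.459.
So (0.100, -2.990), (2.100, h(s1)), (1.459, 0) are collinear:
h(s1) = -2.990 · (2.100 − 1.459) / (0.100 − 1.459) = -2.990 · (0.64100)/(-1.35900) = 1.41029

1.410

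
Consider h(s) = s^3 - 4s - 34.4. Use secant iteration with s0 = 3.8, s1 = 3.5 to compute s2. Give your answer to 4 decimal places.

3.6535

h(3.8) = 5.272000, h(3.5) = -5.525000
s2 = 3.500000 − (-5.525000)·(3.500000 − 3.800000) / (-5.525000 − 5.272000) = 3.500000 − (1.657500)/(-10.797000) = 3.653515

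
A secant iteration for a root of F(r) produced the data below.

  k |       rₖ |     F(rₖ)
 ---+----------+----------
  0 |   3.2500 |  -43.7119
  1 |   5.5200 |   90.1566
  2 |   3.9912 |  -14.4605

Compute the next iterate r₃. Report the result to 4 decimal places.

r₃ = 3.9912 − (-14.4605)·(3.9912 − 5.5200) / (-14.4605 − 90.1566)
   = 3.9912 − (22.107212)/(-104.617100) = 4.202515

4.2025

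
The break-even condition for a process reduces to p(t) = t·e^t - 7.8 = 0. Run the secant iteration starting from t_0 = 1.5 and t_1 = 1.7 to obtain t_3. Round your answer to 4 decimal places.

p(1.5) = -1.077466, p(1.7) = 1.505711
t_2 = 1.700000 − 1.505711·(1.700000 − 1.500000) / (1.505711 − (-1.077466)) = 1.700000 − (0.301142)/(2.583177) = 1.583422
p(1.583422) = -0.086207
t_3 = 1.583422 − (-0.086207)·(1.583422 − 1.700000) / (-0.086207 − 1.505711) = 1.583422 − (0.010050)/(-1.591918) = 1.589735

1.5897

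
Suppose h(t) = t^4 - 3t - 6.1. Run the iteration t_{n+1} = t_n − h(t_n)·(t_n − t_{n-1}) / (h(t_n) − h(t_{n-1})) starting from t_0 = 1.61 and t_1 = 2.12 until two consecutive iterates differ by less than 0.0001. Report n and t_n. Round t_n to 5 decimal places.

n = 6, t_n = 1.84715

h(1.61) = -4.2110176, h(2.12) = 7.7396314
t_2 = 2.1200000 − 7.7396314·(0.5100000)/(11.9506490) = 1.7897073;  |Δ| = 0.3302927
h(1.7897073) = -1.2095782
t_3 = 1.7897073 − (-1.2095782)·(-0.3302927)/(-8.9492095) = 1.8343498;  |Δ| = 0.0446425
h(1.8343498) = -0.2809070
t_4 = 1.8343498 − (-0.2809070)·(0.0446425)/(0.9286711) = 1.8478534;  |Δ| = 0.0135036
h(1.8478534) = 0.0156739
t_5 = 1.8478534 − 0.0156739·(0.0135036)/(0.2965809) = 1.8471397;  |Δ| = 0.0007136
h(1.8471397) = -0.0001860
t_6 = 1.8471397 − (-0.0001860)·(-0.0007136)/(-0.0158599) = 1.8471481;  |Δ| = 0.0000084
|t_6 − t_5| = 0.0000084 < 0.0001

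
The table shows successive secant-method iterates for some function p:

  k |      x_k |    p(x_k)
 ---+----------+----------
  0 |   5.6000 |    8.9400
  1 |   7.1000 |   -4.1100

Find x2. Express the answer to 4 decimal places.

x2 = 7.1000 − (-4.1100)·(7.1000 − 5.6000) / (-4.1100 − 8.9400)
   = 7.1000 − (-6.165000)/(-13.050000) = 6.627586

6.6276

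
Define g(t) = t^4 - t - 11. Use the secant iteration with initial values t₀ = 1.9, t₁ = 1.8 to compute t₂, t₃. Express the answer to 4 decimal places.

g(1.9) = 0.132100, g(1.8) = -2.302400
t₂ = 1.800000 − (-2.302400)·(1.800000 − 1.900000) / (-2.302400 − 0.132100) = 1.800000 − (0.230240)/(-2.434500) = 1.894574
g(1.894574) = -0.010710
t₃ = 1.894574 − (-0.010710)·(1.894574 − 1.800000) / (-0.010710 − (-2.302400)) = 1.894574 − (-0.001013)/(2.291690) = 1.895016

1.8946, 1.8950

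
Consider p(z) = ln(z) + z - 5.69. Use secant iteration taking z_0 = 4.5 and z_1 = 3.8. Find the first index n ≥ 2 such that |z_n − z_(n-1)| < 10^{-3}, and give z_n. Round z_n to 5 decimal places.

p(4.5) = 0.3140774, p(3.8) = -0.5549989
z_2 = 3.8000000 − (-0.5549989)·(-0.7000000)/(-0.8690763) = 4.2470255;  |Δ| = 0.4470255
p(4.2470255) = 0.0032443
z_3 = 4.2470255 − 0.0032443·(0.4470255)/(0.5582432) = 4.2444275;  |Δ| = 0.0025980
p(4.2444275) = 0.0000345
z_4 = 4.2444275 − 0.0000345·(-0.0025980)/(-0.0032099) = 4.2443996;  |Δ| = 0.0000279
|z_4 − z_3| = 0.0000279 < 10^{-3}

n = 4, z_n = 4.24440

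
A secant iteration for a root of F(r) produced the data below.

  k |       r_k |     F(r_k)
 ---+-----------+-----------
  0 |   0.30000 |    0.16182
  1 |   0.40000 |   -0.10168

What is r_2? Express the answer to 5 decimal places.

r_2 = 0.40000 − (-0.10168)·(0.40000 − 0.30000) / (-0.10168 − 0.16182)
   = 0.40000 − (-0.0101680)/(-0.2635000) = 0.3614118

0.36141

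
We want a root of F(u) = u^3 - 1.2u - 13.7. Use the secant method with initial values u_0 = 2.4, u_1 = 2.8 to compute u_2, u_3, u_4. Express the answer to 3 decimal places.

2.544, 2.558, 2.560

F(2.4) = -2.75600, F(2.8) = 4.89200
u_2 = 2.80000 − 4.89200·(2.80000 − 2.40000) / (4.89200 − (-2.75600)) = 2.80000 − (1.95680)/(7.64800) = 2.54414
F(2.54414) = -0.28560
u_3 = 2.54414 − (-0.28560)·(2.54414 − 2.80000) / (-0.28560 − 4.89200) = 2.54414 − (0.07307)/(-5.17760) = 2.55826
F(2.55826) = -0.02696
u_4 = 2.55826 − (-0.02696)·(2.55826 − 2.54414) / (-0.02696 − (-0.28560)) = 2.55826 − (-0.00038)/(0.25864) = 2.55973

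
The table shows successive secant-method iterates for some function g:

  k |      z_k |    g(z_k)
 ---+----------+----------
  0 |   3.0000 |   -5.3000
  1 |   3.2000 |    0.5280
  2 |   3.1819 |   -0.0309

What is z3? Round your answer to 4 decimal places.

3.1829

z3 = 3.1819 − (-0.0309)·(3.1819 − 3.2000) / (-0.0309 − 0.5280)
   = 3.1819 − (0.000559)/(-0.558900) = 3.182901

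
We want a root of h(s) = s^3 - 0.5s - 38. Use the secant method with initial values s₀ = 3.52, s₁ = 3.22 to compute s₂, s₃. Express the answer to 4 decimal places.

3.4053, 3.4119

h(3.52) = 3.854208, h(3.22) = -6.223752
s₂ = 3.220000 − (-6.223752)·(3.220000 − 3.520000) / (-6.223752 − 3.854208) = 3.220000 − (1.867126)/(-10.077960) = 3.405268
h(3.405268) = -0.215649
s₃ = 3.405268 − (-0.215649)·(3.405268 − 3.220000) / (-0.215649 − (-6.223752)) = 3.405268 − (-0.039953)/(6.008103) = 3.411918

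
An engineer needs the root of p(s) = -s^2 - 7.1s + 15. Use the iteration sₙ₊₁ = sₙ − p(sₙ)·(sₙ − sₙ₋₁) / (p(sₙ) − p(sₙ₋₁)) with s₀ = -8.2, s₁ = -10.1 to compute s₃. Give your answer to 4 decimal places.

-8.7961

p(-8.2) = 5.980000, p(-10.1) = -15.300000
s₂ = -10.100000 − (-15.300000)·(-10.100000 − (-8.200000)) / (-15.300000 − 5.980000) = -10.100000 − (29.070000)/(-21.280000) = -8.733929
p(-8.733929) = 0.729385
s₃ = -8.733929 − 0.729385·(-8.733929 − (-10.100000)) / (0.729385 − (-15.300000)) = -8.733929 − (0.996391)/(16.029385) = -8.796089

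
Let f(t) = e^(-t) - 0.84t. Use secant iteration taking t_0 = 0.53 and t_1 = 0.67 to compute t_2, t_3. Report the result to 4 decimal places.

0.6332, 0.6325

f(0.53) = 0.143405, f(0.67) = -0.051091
t_2 = 0.670000 − (-0.051091)·(0.670000 − 0.530000) / (-0.051091 − 0.143405) = 0.670000 − (-0.007153)/(-0.194496) = 0.633224
f(0.633224) = -0.001031
t_3 = 0.633224 − (-0.001031)·(0.633224 − 0.670000) / (-0.001031 − (-0.051091)) = 0.633224 − (0.000038)/(0.050061) = 0.632467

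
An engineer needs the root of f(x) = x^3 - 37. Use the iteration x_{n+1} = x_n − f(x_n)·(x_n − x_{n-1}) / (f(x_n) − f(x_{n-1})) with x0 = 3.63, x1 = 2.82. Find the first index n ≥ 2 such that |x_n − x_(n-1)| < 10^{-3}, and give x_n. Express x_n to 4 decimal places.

f(3.63) = 10.832147, f(2.82) = -14.574232
x2 = 2.820000 − (-14.574232)·(-0.810000)/(-25.406379) = 3.284652;  |Δ| = 0.464652
f(3.284652) = -1.562087
x3 = 3.284652 − (-1.562087)·(0.464652)/(13.012145) = 3.340433;  |Δ| = 0.055781
f(3.340433) = 0.274192
x4 = 3.340433 − 0.274192·(0.055781)/(1.836279) = 3.332104;  |Δ| = 0.008329
f(3.332104) = -0.003935
x5 = 3.332104 − (-0.003935)·(-0.008329)/(-0.278127) = 3.332222;  |Δ| = 0.000118
|x5 − x4| = 0.000118 < 10^{-3}

n = 5, x_n = 3.3322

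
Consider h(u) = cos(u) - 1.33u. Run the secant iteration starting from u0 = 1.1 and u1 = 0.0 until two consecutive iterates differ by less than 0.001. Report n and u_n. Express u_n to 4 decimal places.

n = 5, u_n = 0.6144

h(1.1) = -1.009404, h(0.0) = 1.000000
u2 = 0.000000 − 1.000000·(-1.100000)/(2.009404) = 0.547426;  |Δ| = 0.547426
h(0.547426) = 0.125790
u3 = 0.547426 − 0.125790·(0.547426)/(-0.874210) = 0.626195;  |Δ| = 0.078769
h(0.626195) = -0.022577
u4 = 0.626195 − (-0.022577)·(0.078769)/(-0.148367) = 0.614209;  |Δ| = 0.011986
h(0.614209) = 0.000331
u5 = 0.614209 − 0.000331·(-0.011986)/(0.022908) = 0.614383;  |Δ| = 0.000173
|u5 − u4| = 0.000173 < 0.001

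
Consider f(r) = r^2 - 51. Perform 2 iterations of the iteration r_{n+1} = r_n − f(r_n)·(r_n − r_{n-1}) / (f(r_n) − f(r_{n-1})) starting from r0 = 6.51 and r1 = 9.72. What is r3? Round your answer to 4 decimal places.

f(6.51) = -8.619900, f(9.72) = 43.478400
r2 = 9.720000 − 43.478400·(9.720000 − 6.510000) / (43.478400 − (-8.619900)) = 9.720000 − (139.565664)/(52.098300) = 7.041109
f(7.041109) = -1.422783
r3 = 7.041109 − (-1.422783)·(7.041109 − 9.720000) / (-1.422783 − 43.478400) = 7.041109 − (3.811481)/(-44.901183) = 7.125995

7.1260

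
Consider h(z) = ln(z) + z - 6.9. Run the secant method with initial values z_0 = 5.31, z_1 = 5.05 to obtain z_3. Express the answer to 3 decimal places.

5.243

h(5.31) = 0.07959, h(5.05) = -0.23061
z_2 = 5.05000 − (-0.23061)·(5.05000 − 5.31000) / (-0.23061 − 0.07959) = 5.05000 − (0.05996)/(-0.31020) = 5.24329
h(5.24329) = 0.00024
z_3 = 5.24329 − 0.00024·(5.24329 − 5.05000) / (0.00024 − (-0.23061)) = 5.24329 − (0.00005)/(0.23085) = 5.24309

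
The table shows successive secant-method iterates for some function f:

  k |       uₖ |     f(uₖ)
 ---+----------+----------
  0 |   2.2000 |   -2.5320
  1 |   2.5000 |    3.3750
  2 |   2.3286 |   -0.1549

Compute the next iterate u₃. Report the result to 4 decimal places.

u₃ = 2.3286 − (-0.1549)·(2.3286 − 2.5000) / (-0.1549 − 3.3750)
   = 2.3286 − (0.026550)/(-3.529900) = 2.336121

2.3361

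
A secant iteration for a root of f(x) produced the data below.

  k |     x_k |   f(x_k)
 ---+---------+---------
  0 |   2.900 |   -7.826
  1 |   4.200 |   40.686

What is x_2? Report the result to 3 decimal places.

3.110

x_2 = 4.200 − 40.686·(4.200 − 2.900) / (40.686 − (-7.826))
   = 4.200 − (52.89180)/(48.51200) = 3.10972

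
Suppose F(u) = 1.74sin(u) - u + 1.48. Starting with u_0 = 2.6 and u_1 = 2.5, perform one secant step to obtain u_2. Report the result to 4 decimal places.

2.5087

F(2.6) = -0.223028, F(2.5) = 0.021342
u_2 = 2.500000 − 0.021342·(2.500000 − 2.600000) / (0.021342 − (-0.223028)) = 2.500000 − (-0.002134)/(0.244369) = 2.508733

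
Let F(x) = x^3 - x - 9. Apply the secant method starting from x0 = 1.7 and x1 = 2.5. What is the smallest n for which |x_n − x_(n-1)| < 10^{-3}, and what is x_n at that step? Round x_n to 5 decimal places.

F(1.7) = -5.7870000, F(2.5) = 4.1250000
x2 = 2.5000000 − 4.1250000·(0.8000000)/(9.9120000) = 2.1670702;  |Δ| = 0.3329298
F(2.1670702) = -0.9900895
x3 = 2.1670702 − (-0.9900895)·(-0.3329298)/(-5.1150895) = 2.2315129;  |Δ| = 0.0644427
F(2.2315129) = -0.1193595
x4 = 2.2315129 − (-0.1193595)·(0.0644427)/(0.8707300) = 2.2403467;  |Δ| = 0.0088338
F(2.2403467) = 0.0042974
x5 = 2.2403467 − 0.0042974·(0.0088338)/(0.1236570) = 2.2400397;  |Δ| = 0.0003070
|x5 − x4| = 0.0003070 < 10^{-3}

n = 5, x_n = 2.24004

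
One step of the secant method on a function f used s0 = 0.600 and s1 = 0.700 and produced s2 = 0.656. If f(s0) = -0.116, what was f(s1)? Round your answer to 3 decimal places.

0.091

The secant line through (0.600, -0.116) and (0.700, f(s1)) crosses zero at s2 = 0.656.
So (0.600, -0.116), (0.700, f(s1)), (0.656, 0) are collinear:
f(s1) = -0.116 · (0.700 − 0.656) / (0.600 − 0.656) = -0.116 · (0.04400)/(-0.05600) = 0.09114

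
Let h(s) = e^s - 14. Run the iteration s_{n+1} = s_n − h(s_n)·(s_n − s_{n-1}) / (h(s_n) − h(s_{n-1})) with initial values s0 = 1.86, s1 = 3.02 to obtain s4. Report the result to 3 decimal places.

h(1.86) = -7.57626, h(3.02) = 6.49129
s2 = 3.02000 − 6.49129·(3.02000 − 1.86000) / (6.49129 − (-7.57626)) = 3.02000 − (7.52990)/(14.06755) = 2.48473
h(2.48473) = -2.00208
s3 = 2.48473 − (-2.00208)·(2.48473 − 3.02000) / (-2.00208 − 6.49129) = 2.48473 − (1.07165)/(-8.49338) = 2.61091
h(2.61091) = -0.38860
s4 = 2.61091 − (-0.38860)·(2.61091 − 2.48473) / (-0.38860 − (-2.00208)) = 2.61091 − (-0.04903)/(1.61348) = 2.64130

2.641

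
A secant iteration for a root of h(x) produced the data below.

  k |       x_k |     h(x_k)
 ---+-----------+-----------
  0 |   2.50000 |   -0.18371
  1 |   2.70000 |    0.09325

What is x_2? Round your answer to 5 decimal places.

2.63266

x_2 = 2.70000 − 0.09325·(2.70000 − 2.50000) / (0.09325 − (-0.18371))
   = 2.70000 − (0.0186500)/(0.2769600) = 2.6326618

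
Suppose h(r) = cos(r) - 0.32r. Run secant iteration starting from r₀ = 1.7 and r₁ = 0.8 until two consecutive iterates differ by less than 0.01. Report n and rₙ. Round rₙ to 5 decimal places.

h(1.7) = -0.6728445, h(0.8) = 0.4407067
r₂ = 0.8000000 − 0.4407067·(-0.9000000)/(1.1135512) = 1.1561902;  |Δ| = 0.3561902
h(1.1561902) = 0.0328486
r₃ = 1.1561902 − 0.0328486·(0.3561902)/(-0.4078581) = 1.1848775;  |Δ| = 0.0286873
h(1.1848775) = -0.0027503
r₄ = 1.1848775 − (-0.0027503)·(0.0286873)/(-0.0355988) = 1.1826612;  |Δ| = 0.0022163
|r₄ − r₃| = 0.0022163 < 0.01

n = 4, rₙ = 1.18266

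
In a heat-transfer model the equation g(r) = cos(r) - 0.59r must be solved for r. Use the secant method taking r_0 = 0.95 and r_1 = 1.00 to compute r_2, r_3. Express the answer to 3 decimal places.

0.965, 0.965

g(0.95) = 0.02118, g(1.00) = -0.04970
r_2 = 1.00000 − (-0.04970)·(1.00000 − 0.95000) / (-0.04970 − 0.02118) = 1.00000 − (-0.00248)/(-0.07088) = 0.96494
g(0.96494) = 0.00015
r_3 = 0.96494 − 0.00015·(0.96494 − 1.00000) / (0.00015 − (-0.04970)) = 0.96494 − (-0.00001)/(0.04985) = 0.96505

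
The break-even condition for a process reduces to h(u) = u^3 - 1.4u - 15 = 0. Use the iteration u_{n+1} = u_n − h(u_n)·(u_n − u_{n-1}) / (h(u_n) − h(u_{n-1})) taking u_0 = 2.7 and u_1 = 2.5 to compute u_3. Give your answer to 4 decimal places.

h(2.7) = 0.903000, h(2.5) = -2.875000
u_2 = 2.500000 − (-2.875000)·(2.500000 − 2.700000) / (-2.875000 − 0.903000) = 2.500000 − (0.575000)/(-3.778000) = 2.652197
h(2.652197) = -0.057129
u_3 = 2.652197 − (-0.057129)·(2.652197 − 2.500000) / (-0.057129 − (-2.875000)) = 2.652197 − (-0.008695)/(2.817871) = 2.655283

2.6553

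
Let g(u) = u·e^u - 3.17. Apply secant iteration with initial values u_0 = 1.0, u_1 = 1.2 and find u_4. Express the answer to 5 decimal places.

1.07833

g(1.0) = -0.4517182, g(1.2) = 0.8141403
u_2 = 1.2000000 − 0.8141403·(1.2000000 − 1.0000000) / (0.8141403 − (-0.4517182)) = 1.2000000 − (0.1628281)/(1.2658585) = 1.0713695
g(1.0713695) = -0.0422711
u_3 = 1.0713695 − (-0.0422711)·(1.0713695 − 1.2000000) / (-0.0422711 − 0.8141403) = 1.0713695 − (0.0054374)/(-0.8564114) = 1.0777185
g(1.0777185) = -0.0036968
u_4 = 1.0777185 − (-0.0036968)·(1.0777185 − 1.0713695) / (-0.0036968 − (-0.0422711)) = 1.0777185 − (-0.0000235)/(0.0385743) = 1.0783269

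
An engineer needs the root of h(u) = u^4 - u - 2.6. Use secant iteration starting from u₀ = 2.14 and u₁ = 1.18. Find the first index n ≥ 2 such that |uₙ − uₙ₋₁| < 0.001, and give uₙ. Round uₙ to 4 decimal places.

h(2.14) = 16.232736, h(1.18) = -1.841222
u₂ = 1.180000 − (-1.841222)·(-0.960000)/(-18.073958) = 1.277797;  |Δ| = 0.097797
h(1.277797) = -1.211877
u₃ = 1.277797 − (-1.211877)·(0.097797)/(0.629345) = 1.466116;  |Δ| = 0.188319
h(1.466116) = 0.554213
u₄ = 1.466116 − 0.554213·(0.188319)/(1.766090) = 1.407020;  |Δ| = 0.059096
h(1.407020) = -0.087791
u₅ = 1.407020 − (-0.087791)·(-0.059096)/(-0.642003) = 1.415101;  |Δ| = 0.008081
h(1.415101) = -0.005054
u₆ = 1.415101 − (-0.005054)·(0.008081)/(0.082736) = 1.415594;  |Δ| = 0.000494
|u₆ − u₅| = 0.000494 < 0.001

n = 6, uₙ = 1.4156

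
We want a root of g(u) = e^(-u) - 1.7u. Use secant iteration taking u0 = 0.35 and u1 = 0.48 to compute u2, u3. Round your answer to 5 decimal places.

0.39646, 0.39591

g(0.35) = 0.1096881, g(0.48) = -0.1972166
u2 = 0.4800000 − (-0.1972166)·(0.4800000 − 0.3500000) / (-0.1972166 − 0.1096881) = 0.4800000 − (-0.0256382)/(-0.3069047) = 0.3964621
g(0.3964621) = -0.0012899
u3 = 0.3964621 − (-0.0012899)·(0.3964621 − 0.4800000) / (-0.0012899 − (-0.1972166)) = 0.3964621 − (0.0001078)/(0.1959267) = 0.3959122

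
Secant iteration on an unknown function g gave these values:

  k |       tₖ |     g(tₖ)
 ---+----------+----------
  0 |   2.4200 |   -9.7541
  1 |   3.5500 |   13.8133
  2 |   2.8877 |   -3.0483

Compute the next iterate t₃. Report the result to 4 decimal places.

t₃ = 2.8877 − (-3.0483)·(2.8877 − 3.5500) / (-3.0483 − 13.8133)
   = 2.8877 − (2.018889)/(-16.861600) = 3.007433

3.0074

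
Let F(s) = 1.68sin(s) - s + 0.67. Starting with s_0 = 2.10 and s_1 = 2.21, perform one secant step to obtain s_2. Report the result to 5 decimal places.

F(2.10) = 0.0201917, F(2.21) = -0.1916806
s_2 = 2.2100000 − (-0.1916806)·(2.2100000 − 2.1000000) / (-0.1916806 − 0.0201917) = 2.2100000 − (-0.0210849)/(-0.2118723) = 2.1104832

2.11048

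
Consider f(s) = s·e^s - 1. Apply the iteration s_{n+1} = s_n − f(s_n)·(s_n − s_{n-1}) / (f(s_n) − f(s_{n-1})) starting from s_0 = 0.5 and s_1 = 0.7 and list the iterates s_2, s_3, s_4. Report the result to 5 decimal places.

f(0.5) = -0.1756394, f(0.7) = 0.4096269
s_2 = 0.7000000 − 0.4096269·(0.7000000 − 0.5000000) / (0.4096269 − (-0.1756394)) = 0.7000000 − (0.0819254)/(0.5852663) = 0.5600203
f(0.5600203) = -0.0195679
s_3 = 0.5600203 − (-0.0195679)·(0.5600203 − 0.7000000) / (-0.0195679 − 0.4096269) = 0.5600203 − (0.0027391)/(-0.4291948) = 0.5664023
f(0.5664023) = -0.0020463
s_4 = 0.5664023 − (-0.0020463)·(0.5664023 − 0.5600203) / (-0.0020463 − (-0.0195679)) = 0.5664023 − (-0.0000131)/(0.0175216) = 0.5671476

0.56002, 0.56640, 0.56715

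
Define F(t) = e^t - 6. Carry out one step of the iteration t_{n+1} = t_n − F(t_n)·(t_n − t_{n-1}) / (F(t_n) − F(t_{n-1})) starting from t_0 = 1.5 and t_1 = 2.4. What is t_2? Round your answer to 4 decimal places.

F(1.5) = -1.518311, F(2.4) = 5.023176
t_2 = 2.400000 − 5.023176·(2.400000 − 1.500000) / (5.023176 − (-1.518311)) = 2.400000 − (4.520859)/(6.541487) = 1.708894

1.7089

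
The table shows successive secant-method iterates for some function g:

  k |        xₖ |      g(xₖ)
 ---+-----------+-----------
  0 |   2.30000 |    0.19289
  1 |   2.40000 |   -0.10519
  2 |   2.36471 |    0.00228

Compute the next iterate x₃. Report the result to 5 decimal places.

2.36546

x₃ = 2.36471 − 0.00228·(2.36471 − 2.40000) / (0.00228 − (-0.10519))
   = 2.36471 − (-0.0000805)/(0.1074700) = 2.3654587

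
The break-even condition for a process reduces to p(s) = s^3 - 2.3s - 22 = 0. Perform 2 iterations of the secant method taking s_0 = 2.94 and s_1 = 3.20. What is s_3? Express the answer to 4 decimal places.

p(2.94) = -3.349816, p(3.20) = 3.408000
s_2 = 3.200000 − 3.408000·(3.200000 − 2.940000) / (3.408000 − (-3.349816)) = 3.200000 − (0.886080)/(6.757816) = 3.068881
p(3.068881) = -0.155619
s_3 = 3.068881 − (-0.155619)·(3.068881 − 3.200000) / (-0.155619 − 3.408000) = 3.068881 − (0.020405)/(-3.563619) = 3.074607

3.0746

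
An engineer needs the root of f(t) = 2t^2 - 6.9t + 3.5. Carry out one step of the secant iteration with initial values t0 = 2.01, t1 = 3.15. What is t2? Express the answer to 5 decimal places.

f(2.01) = -2.2888000, f(3.15) = 1.6100000
t2 = 3.1500000 − 1.6100000·(3.1500000 − 2.0100000) / (1.6100000 − (-2.2888000)) = 3.1500000 − (1.8354000)/(3.8988000) = 2.6792398

2.67924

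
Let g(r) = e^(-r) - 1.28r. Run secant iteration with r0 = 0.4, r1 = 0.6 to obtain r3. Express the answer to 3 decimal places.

0.482

g(0.4) = 0.15832, g(0.6) = -0.21919
r2 = 0.60000 − (-0.21919)·(0.60000 − 0.40000) / (-0.21919 − 0.15832) = 0.60000 − (-0.04384)/(-0.37751) = 0.48388
g(0.48388) = -0.00297
r3 = 0.48388 − (-0.00297)·(0.48388 − 0.60000) / (-0.00297 − (-0.21919)) = 0.48388 − (0.00035)/(0.21622) = 0.48228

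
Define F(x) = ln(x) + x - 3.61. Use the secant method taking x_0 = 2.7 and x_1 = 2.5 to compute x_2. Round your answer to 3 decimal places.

2.640

F(2.7) = 0.08325, F(2.5) = -0.19371
x_2 = 2.50000 − (-0.19371)·(2.50000 − 2.70000) / (-0.19371 − 0.08325) = 2.50000 − (0.03874)/(-0.27696) = 2.63988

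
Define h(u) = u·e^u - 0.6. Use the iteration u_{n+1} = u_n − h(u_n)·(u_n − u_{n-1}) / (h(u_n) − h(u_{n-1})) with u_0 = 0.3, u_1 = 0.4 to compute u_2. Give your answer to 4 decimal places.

h(0.3) = -0.195042, h(0.4) = -0.003270
u_2 = 0.400000 − (-0.003270)·(0.400000 − 0.300000) / (-0.003270 − (-0.195042)) = 0.400000 − (-0.000327)/(0.191772) = 0.401705

0.4017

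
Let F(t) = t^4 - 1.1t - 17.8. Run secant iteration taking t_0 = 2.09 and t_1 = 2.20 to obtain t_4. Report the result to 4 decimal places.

2.1182

F(2.09) = -1.018702, F(2.20) = 3.205600
t_2 = 2.200000 − 3.205600·(2.200000 − 2.090000) / (3.205600 − (-1.018702)) = 2.200000 − (0.352616)/(4.224302) = 2.116527
F(2.116527) = -0.060595
t_3 = 2.116527 − (-0.060595)·(2.116527 − 2.200000) / (-0.060595 − 3.205600) = 2.116527 − (0.005058)/(-3.266195) = 2.118075
F(2.118075) = -0.003502
t_4 = 2.118075 − (-0.003502)·(2.118075 − 2.116527) / (-0.003502 − (-0.060595)) = 2.118075 − (-0.000005)/(0.057093) = 2.118170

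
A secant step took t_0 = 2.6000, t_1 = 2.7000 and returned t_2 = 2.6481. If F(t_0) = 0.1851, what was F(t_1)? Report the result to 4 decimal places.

-0.1997

The secant line through (2.6000, 0.1851) and (2.7000, F(t_1)) crosses zero at t_2 = 2.6481.
So (2.6000, 0.1851), (2.7000, F(t_1)), (2.6481, 0) are collinear:
F(t_1) = 0.1851 · (2.7000 − 2.6481) / (2.6000 − 2.6481) = 0.1851 · (0.051900)/(-0.048100) = -0.199723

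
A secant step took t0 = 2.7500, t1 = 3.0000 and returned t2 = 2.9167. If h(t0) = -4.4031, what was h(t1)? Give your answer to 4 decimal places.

2.2002

The secant line through (2.7500, -4.4031) and (3.0000, h(t1)) crosses zero at t2 = 2.9167.
So (2.7500, -4.4031), (3.0000, h(t1)), (2.9167, 0) are collinear:
h(t1) = -4.4031 · (3.0000 − 2.9167) / (2.7500 − 2.9167) = -4.4031 · (0.083300)/(-0.166700) = 2.200229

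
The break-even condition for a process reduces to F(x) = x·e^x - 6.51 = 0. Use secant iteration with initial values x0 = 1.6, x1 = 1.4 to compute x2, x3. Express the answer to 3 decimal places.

F(1.6) = 1.41485, F(1.4) = -0.83272
x2 = 1.40000 − (-0.83272)·(1.40000 − 1.60000) / (-0.83272 − 1.41485) = 1.40000 − (0.16654)/(-2.24757) = 1.47410
F(1.47410) = -0.07246
x3 = 1.47410 − (-0.07246)·(1.47410 − 1.40000) / (-0.07246 − (-0.83272)) = 1.47410 − (-0.00537)/(0.76026) = 1.48116

1.474, 1.481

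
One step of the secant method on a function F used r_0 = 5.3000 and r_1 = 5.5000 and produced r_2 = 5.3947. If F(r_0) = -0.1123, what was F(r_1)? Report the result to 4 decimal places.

The secant line through (5.3000, -0.1123) and (5.5000, F(r_1)) crosses zero at r_2 = 5.3947.
So (5.3000, -0.1123), (5.5000, F(r_1)), (5.3947, 0) are collinear:
F(r_1) = -0.1123 · (5.5000 − 5.3947) / (5.3000 − 5.3947) = -0.1123 · (0.105300)/(-0.094700) = 0.124870

0.1249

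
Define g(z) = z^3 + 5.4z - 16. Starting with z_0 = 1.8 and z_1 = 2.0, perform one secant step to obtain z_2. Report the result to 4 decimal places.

g(1.8) = -0.448000, g(2.0) = 2.800000
z_2 = 2.000000 − 2.800000·(2.000000 − 1.800000) / (2.800000 − (-0.448000)) = 2.000000 − (0.560000)/(3.248000) = 1.827586

1.8276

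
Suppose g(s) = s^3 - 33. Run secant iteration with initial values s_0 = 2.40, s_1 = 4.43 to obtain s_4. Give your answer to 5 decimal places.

3.21553

g(2.40) = -19.1760000, g(4.43) = 53.9383070
s_2 = 4.4300000 − 53.9383070·(4.4300000 − 2.4000000) / (53.9383070 − (-19.1760000)) = 4.4300000 − (109.4947632)/(73.1143070) = 2.9324167
g(2.9324167) = -7.7839496
s_3 = 2.9324167 − (-7.7839496)·(2.9324167 − 4.4300000) / (-7.7839496 − 53.9383070) = 2.9324167 − (11.6571127)/(-61.7222566) = 3.1212807
g(3.1212807) = -2.5912551
s_4 = 3.1212807 − (-2.5912551)·(3.1212807 − 2.9324167) / (-2.5912551 − (-7.7839496)) = 3.1212807 − (-0.4893948)/(5.1926944) = 3.2155275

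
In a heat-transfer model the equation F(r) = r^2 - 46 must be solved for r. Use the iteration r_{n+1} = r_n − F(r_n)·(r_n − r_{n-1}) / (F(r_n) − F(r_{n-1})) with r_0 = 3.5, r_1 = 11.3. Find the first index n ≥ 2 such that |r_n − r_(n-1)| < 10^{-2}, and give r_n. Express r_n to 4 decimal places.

F(3.5) = -33.750000, F(11.3) = 81.690000
r_2 = 11.300000 − 81.690000·(7.800000)/(115.440000) = 5.780405;  |Δ| = 5.519595
F(5.780405) = -12.586913
r_3 = 5.780405 − (-12.586913)·(-5.519595)/(-94.276913) = 6.517327;  |Δ| = 0.736921
F(6.517327) = -3.524454
r_4 = 6.517327 − (-3.524454)·(0.736921)/(9.062460) = 6.803920;  |Δ| = 0.286594
F(6.803920) = 0.293333
r_5 = 6.803920 − 0.293333·(0.286594)/(3.817787) = 6.781900;  |Δ| = 0.022020
F(6.781900) = -0.005826
r_6 = 6.781900 − (-0.005826)·(-0.022020)/(-0.299159) = 6.782329;  |Δ| = 0.000429
|r_6 − r_5| = 0.000429 < 10^{-2}

n = 6, r_n = 6.7823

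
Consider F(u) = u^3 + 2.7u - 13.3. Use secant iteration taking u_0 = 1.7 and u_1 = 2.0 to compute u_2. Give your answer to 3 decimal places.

F(1.7) = -3.79700, F(2.0) = 0.10000
u_2 = 2.00000 − 0.10000·(2.00000 − 1.70000) / (0.10000 − (-3.79700)) = 2.00000 − (0.03000)/(3.89700) = 1.99230

1.992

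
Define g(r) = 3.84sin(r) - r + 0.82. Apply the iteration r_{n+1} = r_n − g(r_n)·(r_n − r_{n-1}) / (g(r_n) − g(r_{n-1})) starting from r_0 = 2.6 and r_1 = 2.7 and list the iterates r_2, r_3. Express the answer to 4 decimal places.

2.6455, 2.6460

g(2.6) = 0.199525, g(2.7) = -0.238861
r_2 = 2.700000 − (-0.238861)·(2.700000 − 2.600000) / (-0.238861 − 0.199525) = 2.700000 − (-0.023886)/(-0.438387) = 2.645514
g(2.645514) = 0.002253
r_3 = 2.645514 − 0.002253·(2.645514 − 2.700000) / (0.002253 − (-0.238861)) = 2.645514 − (-0.000123)/(0.241115) = 2.646023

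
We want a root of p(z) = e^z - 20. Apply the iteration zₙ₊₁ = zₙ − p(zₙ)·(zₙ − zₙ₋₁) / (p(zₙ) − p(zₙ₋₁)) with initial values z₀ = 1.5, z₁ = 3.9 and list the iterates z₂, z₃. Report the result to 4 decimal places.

p(1.5) = -15.518311, p(3.9) = 29.402449
z₂ = 3.900000 − 29.402449·(3.900000 − 1.500000) / (29.402449 − (-15.518311)) = 3.900000 − (70.565878)/(44.920760) = 2.329103
p(2.329103) = -9.731272
z₃ = 2.329103 − (-9.731272)·(2.329103 − 3.900000) / (-9.731272 − 29.402449) = 2.329103 − (15.286823)/(-39.133721) = 2.719734

2.3291, 2.7197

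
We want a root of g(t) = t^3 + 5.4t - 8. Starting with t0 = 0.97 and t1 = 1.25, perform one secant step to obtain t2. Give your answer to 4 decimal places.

1.1729

g(0.97) = -1.849327, g(1.25) = 0.703125
t2 = 1.250000 − 0.703125·(1.250000 − 0.970000) / (0.703125 − (-1.849327)) = 1.250000 − (0.196875)/(2.552452) = 1.172868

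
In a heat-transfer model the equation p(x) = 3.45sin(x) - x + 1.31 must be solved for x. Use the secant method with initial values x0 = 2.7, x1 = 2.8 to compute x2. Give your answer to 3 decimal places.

2.720

p(2.7) = 0.08446, p(2.8) = -0.33429
x2 = 2.80000 − (-0.33429)·(2.80000 − 2.70000) / (-0.33429 − 0.08446) = 2.80000 − (-0.03343)/(-0.41875) = 2.72017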